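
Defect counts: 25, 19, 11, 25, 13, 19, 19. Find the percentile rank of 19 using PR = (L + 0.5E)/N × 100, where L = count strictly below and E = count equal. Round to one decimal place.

50.0

N = 7.
Strictly below 19: 2. Equal to 19: 3.
PR = (2 + 0.5·3)/7 × 100 = 50.0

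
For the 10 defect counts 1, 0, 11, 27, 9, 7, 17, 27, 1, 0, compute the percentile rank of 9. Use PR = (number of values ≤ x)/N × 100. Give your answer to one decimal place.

60.0

N = 10.
Strictly below 9: 5. Equal to 9: 1.
PR = 6/10 × 100 = 60.0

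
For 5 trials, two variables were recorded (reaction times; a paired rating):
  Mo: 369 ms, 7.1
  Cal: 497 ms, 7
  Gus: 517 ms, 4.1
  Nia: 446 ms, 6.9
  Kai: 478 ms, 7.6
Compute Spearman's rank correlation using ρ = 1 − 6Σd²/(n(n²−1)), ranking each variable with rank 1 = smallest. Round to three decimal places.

-0.500

Ranks of variable 1: 1, 4, 5, 2, 3
Ranks of variable 2: 4, 3, 1, 2, 5
d = r₁ − r₂: -3, 1, 4, 0, -2
d²: 9, 1, 16, 0, 4; Σd² = 30
ρ = 1 − 6·30/(5·24) = 1 − 180/120 = -0.500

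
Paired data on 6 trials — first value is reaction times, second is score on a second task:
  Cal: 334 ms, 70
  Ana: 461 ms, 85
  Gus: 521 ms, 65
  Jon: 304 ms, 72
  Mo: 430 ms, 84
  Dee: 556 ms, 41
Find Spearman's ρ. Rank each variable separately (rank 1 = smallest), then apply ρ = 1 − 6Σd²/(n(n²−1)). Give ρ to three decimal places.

Ranks of variable 1: 2, 4, 5, 1, 3, 6
Ranks of variable 2: 3, 6, 2, 4, 5, 1
d = r₁ − r₂: -1, -2, 3, -3, -2, 5
d²: 1, 4, 9, 9, 4, 25; Σd² = 52
ρ = 1 − 6·52/(6·35) = 1 − 312/210 = -0.486

-0.486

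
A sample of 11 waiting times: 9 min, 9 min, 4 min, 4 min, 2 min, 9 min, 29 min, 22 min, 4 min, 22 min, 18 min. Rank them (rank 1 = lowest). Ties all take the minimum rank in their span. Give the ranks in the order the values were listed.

5, 5, 2, 2, 1, 5, 11, 9, 2, 9, 8

Sorted (ascending): 2, 4, 4, 4, 9, 9, 9, 18, 22, 22, 29
The 3 values of 4 occupy positions 2–4 → each gets rank 2.
The 3 values of 9 occupy positions 5–7 → each gets rank 5.
The 2 values of 22 occupy positions 9–10 → each gets rank 9.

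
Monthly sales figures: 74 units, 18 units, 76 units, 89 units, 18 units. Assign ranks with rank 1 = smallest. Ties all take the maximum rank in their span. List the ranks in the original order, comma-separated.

Sorted (ascending): 18, 18, 74, 76, 89
The 2 values of 18 occupy positions 1–2 → each gets rank 2.

3, 2, 4, 5, 2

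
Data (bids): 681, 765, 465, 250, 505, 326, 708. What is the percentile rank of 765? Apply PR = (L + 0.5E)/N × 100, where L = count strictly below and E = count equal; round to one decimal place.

N = 7.
Strictly below 765: 6. Equal to 765: 1.
PR = (6 + 0.5·1)/7 × 100 = 92.9

92.9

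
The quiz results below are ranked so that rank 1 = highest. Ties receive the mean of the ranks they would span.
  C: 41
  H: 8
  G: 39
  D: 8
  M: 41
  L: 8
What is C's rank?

Sorted (descending): 41, 41, 39, 8, 8, 8
The 2 values of 41 occupy positions 1–2 → average rank (1+2)/2 = 1.5.
The 3 values of 8 occupy positions 4–6 → average rank 5.
C has value 41 → rank 1.5.

1.5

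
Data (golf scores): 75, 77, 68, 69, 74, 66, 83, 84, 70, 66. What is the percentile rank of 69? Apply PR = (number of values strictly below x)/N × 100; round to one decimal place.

N = 10.
Strictly below 69: 3. Equal to 69: 1.
PR = 3/10 × 100 = 30.0

30.0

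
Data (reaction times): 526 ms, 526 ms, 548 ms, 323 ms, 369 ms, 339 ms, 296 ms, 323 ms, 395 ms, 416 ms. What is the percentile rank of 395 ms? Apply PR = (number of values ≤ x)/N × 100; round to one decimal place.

N = 10.
Strictly below 395: 5. Equal to 395: 1.
PR = 6/10 × 100 = 60.0

60.0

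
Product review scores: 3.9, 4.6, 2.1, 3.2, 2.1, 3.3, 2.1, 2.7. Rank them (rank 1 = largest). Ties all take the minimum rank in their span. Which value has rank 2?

3.9

Sorted (descending): 4.6, 3.9, 3.3, 3.2, 2.7, 2.1, 2.1, 2.1
The 3 values of 2.1 occupy positions 6–8 → each gets rank 6.
Rank 2 → value 3.9.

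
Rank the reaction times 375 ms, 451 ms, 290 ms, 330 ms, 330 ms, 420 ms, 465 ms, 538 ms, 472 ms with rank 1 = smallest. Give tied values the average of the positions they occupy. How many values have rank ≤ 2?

1

Sorted (ascending): 290, 330, 330, 375, 420, 451, 465, 472, 538
The 2 values of 330 occupy positions 2–3 → average rank (2+3)/2 = 2.5.
Ranks ≤ 2: {1} → 1 value.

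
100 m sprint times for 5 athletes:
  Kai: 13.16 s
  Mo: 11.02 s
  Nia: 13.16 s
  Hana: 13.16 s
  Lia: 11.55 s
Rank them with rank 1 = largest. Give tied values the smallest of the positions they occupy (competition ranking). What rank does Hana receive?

1

Sorted (descending): 13.16, 13.16, 13.16, 11.55, 11.02
The 3 values of 13.16 occupy positions 1–3 → each gets rank 1.
Hana has value 13.16 s → rank 1.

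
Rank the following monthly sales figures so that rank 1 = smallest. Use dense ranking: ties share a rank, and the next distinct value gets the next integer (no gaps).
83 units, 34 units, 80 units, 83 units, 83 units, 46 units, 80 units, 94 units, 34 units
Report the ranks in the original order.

4, 1, 3, 4, 4, 2, 3, 5, 1

Sorted (ascending): 34, 34, 46, 80, 80, 83, 83, 83, 94
The 2 values of 34 share dense rank 1.
The 2 values of 80 share dense rank 3.
The 3 values of 83 share dense rank 4.
Remaining distinct values take the next consecutive integers.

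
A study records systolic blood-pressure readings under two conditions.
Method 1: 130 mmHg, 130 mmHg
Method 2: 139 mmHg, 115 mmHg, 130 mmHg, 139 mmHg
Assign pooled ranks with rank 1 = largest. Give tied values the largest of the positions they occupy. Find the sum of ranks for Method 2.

15

Sorted (descending): 139, 139, 130, 130, 130, 115
The 2 values of 139 occupy positions 1–2 → each gets rank 2.
The 3 values of 130 occupy positions 3–5 → each gets rank 5.
Method 2 values → pooled ranks: 139→2, 115→6, 130→5, 139→2
Rank sum = 2 + 6 + 5 + 2 = 15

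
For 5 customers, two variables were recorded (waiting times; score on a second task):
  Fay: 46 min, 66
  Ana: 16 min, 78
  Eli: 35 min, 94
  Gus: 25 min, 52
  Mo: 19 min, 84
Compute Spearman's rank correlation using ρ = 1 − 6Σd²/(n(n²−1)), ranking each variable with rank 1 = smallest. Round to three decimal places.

-0.100

Ranks of variable 1: 5, 1, 4, 3, 2
Ranks of variable 2: 2, 3, 5, 1, 4
d = r₁ − r₂: 3, -2, -1, 2, -2
d²: 9, 4, 1, 4, 4; Σd² = 22
ρ = 1 − 6·22/(5·24) = 1 − 132/120 = -0.100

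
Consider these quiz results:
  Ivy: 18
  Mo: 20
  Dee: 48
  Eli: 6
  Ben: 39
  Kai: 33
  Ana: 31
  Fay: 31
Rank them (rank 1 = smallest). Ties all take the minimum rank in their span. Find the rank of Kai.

Sorted (ascending): 6, 18, 20, 31, 31, 33, 39, 48
The 2 values of 31 occupy positions 4–5 → each gets rank 4.
Kai has value 33 → rank 6.

6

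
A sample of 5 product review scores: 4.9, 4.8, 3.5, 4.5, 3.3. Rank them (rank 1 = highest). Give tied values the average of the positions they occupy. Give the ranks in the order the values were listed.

1, 2, 4, 3, 5

Sorted (descending): 4.9, 4.8, 4.5, 3.5, 3.3
No ties — each value takes its position as its rank.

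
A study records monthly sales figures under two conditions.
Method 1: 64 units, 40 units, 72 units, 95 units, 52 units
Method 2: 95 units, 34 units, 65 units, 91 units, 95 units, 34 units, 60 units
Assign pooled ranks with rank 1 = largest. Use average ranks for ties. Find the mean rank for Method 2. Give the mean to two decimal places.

Sorted (descending): 95, 95, 95, 91, 72, 65, 64, 60, 52, 40, 34, 34
The 3 values of 95 occupy positions 1–3 → average rank 2.
The 2 values of 34 occupy positions 11–12 → average rank (11+12)/2 = 11.5.
Method 2 values → pooled ranks: 95→2, 34→11.5, 65→6, 91→4, 95→2, 34→11.5, 60→8
Mean rank = (2 + 11.5 + 6 + 4 + 2 + 11.5 + 8) / 7 = 6.43

6.43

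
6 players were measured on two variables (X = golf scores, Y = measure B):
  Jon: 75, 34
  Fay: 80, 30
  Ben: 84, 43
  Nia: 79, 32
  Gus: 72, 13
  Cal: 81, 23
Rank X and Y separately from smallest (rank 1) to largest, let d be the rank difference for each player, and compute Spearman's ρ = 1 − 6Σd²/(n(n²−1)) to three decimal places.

0.429

Ranks of variable 1: 2, 4, 6, 3, 1, 5
Ranks of variable 2: 5, 3, 6, 4, 1, 2
d = r₁ − r₂: -3, 1, 0, -1, 0, 3
d²: 9, 1, 0, 1, 0, 9; Σd² = 20
ρ = 1 − 6·20/(6·35) = 1 − 120/210 = 0.429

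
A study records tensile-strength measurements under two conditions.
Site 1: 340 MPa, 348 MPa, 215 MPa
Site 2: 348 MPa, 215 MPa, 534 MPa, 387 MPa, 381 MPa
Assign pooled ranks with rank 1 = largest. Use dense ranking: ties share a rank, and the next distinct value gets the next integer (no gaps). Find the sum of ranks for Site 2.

Sorted (descending): 534, 387, 381, 348, 348, 340, 215, 215
The 2 values of 348 share dense rank 4.
The 2 values of 215 share dense rank 6.
Remaining distinct values take the next consecutive integers.
Site 2 values → pooled ranks: 348→4, 215→6, 534→1, 387→2, 381→3
Rank sum = 4 + 6 + 1 + 2 + 3 = 16

16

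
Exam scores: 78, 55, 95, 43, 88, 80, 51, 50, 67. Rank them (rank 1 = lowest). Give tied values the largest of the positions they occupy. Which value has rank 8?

Sorted (ascending): 43, 50, 51, 55, 67, 78, 80, 88, 95
No ties — each value takes its position as its rank.
Rank 8 → value 88.

88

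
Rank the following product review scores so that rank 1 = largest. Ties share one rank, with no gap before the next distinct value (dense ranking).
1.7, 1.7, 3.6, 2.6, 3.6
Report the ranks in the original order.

Sorted (descending): 3.6, 3.6, 2.6, 1.7, 1.7
The 2 values of 3.6 share dense rank 1.
The 2 values of 1.7 share dense rank 3.
Remaining distinct values take the next consecutive integers.

3, 3, 1, 2, 1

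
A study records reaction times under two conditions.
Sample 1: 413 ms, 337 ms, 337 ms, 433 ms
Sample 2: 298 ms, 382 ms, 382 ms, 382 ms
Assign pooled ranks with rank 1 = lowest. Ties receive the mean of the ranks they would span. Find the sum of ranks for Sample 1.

20

Sorted (ascending): 298, 337, 337, 382, 382, 382, 413, 433
The 2 values of 337 occupy positions 2–3 → average rank (2+3)/2 = 2.5.
The 3 values of 382 occupy positions 4–6 → average rank 5.
Sample 1 values → pooled ranks: 413→7, 337→2.5, 337→2.5, 433→8
Rank sum = 7 + 2.5 + 2.5 + 8 = 20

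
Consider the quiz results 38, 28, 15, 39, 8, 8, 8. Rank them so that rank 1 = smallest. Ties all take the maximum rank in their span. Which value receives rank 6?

38

Sorted (ascending): 8, 8, 8, 15, 28, 38, 39
The 3 values of 8 occupy positions 1–3 → each gets rank 3.
Rank 6 → value 38.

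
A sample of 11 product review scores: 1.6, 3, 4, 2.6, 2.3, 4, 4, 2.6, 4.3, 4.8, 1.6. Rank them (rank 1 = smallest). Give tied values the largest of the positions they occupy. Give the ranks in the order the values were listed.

Sorted (ascending): 1.6, 1.6, 2.3, 2.6, 2.6, 3, 4, 4, 4, 4.3, 4.8
The 2 values of 1.6 occupy positions 1–2 → each gets rank 2.
The 2 values of 2.6 occupy positions 4–5 → each gets rank 5.
The 3 values of 4 occupy positions 7–9 → each gets rank 9.

2, 6, 9, 5, 3, 9, 9, 5, 10, 11, 2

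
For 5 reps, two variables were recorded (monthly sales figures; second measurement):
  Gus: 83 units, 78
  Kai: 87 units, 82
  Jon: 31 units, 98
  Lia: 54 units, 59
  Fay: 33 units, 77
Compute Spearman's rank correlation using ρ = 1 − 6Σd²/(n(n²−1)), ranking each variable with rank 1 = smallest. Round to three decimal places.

-0.100

Ranks of variable 1: 4, 5, 1, 3, 2
Ranks of variable 2: 3, 4, 5, 1, 2
d = r₁ − r₂: 1, 1, -4, 2, 0
d²: 1, 1, 16, 4, 0; Σd² = 22
ρ = 1 − 6·22/(5·24) = 1 − 132/120 = -0.100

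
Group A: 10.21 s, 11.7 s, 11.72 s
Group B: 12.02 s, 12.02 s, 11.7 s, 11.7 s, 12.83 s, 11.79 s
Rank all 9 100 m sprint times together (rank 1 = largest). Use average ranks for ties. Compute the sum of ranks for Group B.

24

Sorted (descending): 12.83, 12.02, 12.02, 11.79, 11.72, 11.7, 11.7, 11.7, 10.21
The 2 values of 12.02 occupy positions 2–3 → average rank (2+3)/2 = 2.5.
The 3 values of 11.7 occupy positions 6–8 → average rank 7.
Group B values → pooled ranks: 12.02→2.5, 12.02→2.5, 11.7→7, 11.7→7, 12.83→1, 11.79→4
Rank sum = 2.5 + 2.5 + 7 + 7 + 1 + 4 = 24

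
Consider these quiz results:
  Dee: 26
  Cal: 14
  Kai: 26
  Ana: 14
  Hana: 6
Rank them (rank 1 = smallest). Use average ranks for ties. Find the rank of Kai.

4.5

Sorted (ascending): 6, 14, 14, 26, 26
The 2 values of 14 occupy positions 2–3 → average rank (2+3)/2 = 2.5.
The 2 values of 26 occupy positions 4–5 → average rank (4+5)/2 = 4.5.
Kai has value 26 → rank 4.5.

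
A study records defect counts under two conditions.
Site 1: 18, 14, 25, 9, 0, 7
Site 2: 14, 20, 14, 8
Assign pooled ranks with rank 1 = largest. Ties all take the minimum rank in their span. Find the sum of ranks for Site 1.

Sorted (descending): 25, 20, 18, 14, 14, 14, 9, 8, 7, 0
The 3 values of 14 occupy positions 4–6 → each gets rank 4.
Site 1 values → pooled ranks: 18→3, 14→4, 25→1, 9→7, 0→10, 7→9
Rank sum = 3 + 4 + 1 + 7 + 10 + 9 = 34

34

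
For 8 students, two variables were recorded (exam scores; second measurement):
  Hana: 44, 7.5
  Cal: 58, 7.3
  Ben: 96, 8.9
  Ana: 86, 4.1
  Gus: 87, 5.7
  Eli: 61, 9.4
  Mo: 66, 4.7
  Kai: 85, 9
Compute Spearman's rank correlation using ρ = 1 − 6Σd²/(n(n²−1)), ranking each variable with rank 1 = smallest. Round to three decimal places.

Ranks of variable 1: 1, 2, 8, 6, 7, 3, 4, 5
Ranks of variable 2: 5, 4, 6, 1, 3, 8, 2, 7
d = r₁ − r₂: -4, -2, 2, 5, 4, -5, 2, -2
d²: 16, 4, 4, 25, 16, 25, 4, 4; Σd² = 98
ρ = 1 − 6·98/(8·63) = 1 − 588/504 = -0.167

-0.167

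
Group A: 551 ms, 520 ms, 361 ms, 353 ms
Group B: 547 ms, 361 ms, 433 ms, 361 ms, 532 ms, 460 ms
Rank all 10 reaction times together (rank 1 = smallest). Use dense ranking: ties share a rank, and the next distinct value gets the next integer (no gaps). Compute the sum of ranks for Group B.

24

Sorted (ascending): 353, 361, 361, 361, 433, 460, 520, 532, 547, 551
The 3 values of 361 share dense rank 2.
Remaining distinct values take the next consecutive integers.
Group B values → pooled ranks: 547→7, 361→2, 433→3, 361→2, 532→6, 460→4
Rank sum = 7 + 2 + 3 + 2 + 6 + 4 = 24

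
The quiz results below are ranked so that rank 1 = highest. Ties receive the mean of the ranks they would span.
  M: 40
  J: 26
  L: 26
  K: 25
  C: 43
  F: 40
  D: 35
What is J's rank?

Sorted (descending): 43, 40, 40, 35, 26, 26, 25
The 2 values of 40 occupy positions 2–3 → average rank (2+3)/2 = 2.5.
The 2 values of 26 occupy positions 5–6 → average rank (5+6)/2 = 5.5.
J has value 26 → rank 5.5.

5.5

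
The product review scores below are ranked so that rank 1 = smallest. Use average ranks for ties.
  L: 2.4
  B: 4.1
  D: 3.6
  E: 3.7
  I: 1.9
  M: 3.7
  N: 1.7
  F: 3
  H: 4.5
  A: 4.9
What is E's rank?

Sorted (ascending): 1.7, 1.9, 2.4, 3, 3.6, 3.7, 3.7, 4.1, 4.5, 4.9
The 2 values of 3.7 occupy positions 6–7 → average rank (6+7)/2 = 6.5.
E has value 3.7 → rank 6.5.

6.5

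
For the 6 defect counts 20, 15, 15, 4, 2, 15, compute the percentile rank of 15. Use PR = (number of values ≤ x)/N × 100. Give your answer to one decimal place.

N = 6.
Strictly below 15: 2. Equal to 15: 3.
PR = 5/6 × 100 = 83.3

83.3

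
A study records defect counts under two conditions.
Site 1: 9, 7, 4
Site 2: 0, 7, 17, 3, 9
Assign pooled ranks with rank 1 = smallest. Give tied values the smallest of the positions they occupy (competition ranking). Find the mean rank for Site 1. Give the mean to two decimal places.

Sorted (ascending): 0, 3, 4, 7, 7, 9, 9, 17
The 2 values of 7 occupy positions 4–5 → each gets rank 4.
The 2 values of 9 occupy positions 6–7 → each gets rank 6.
Site 1 values → pooled ranks: 9→6, 7→4, 4→3
Mean rank = (6 + 4 + 3) / 3 = 4.33

4.33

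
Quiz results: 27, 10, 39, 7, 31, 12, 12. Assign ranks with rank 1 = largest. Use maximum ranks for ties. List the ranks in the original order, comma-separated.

3, 6, 1, 7, 2, 5, 5

Sorted (descending): 39, 31, 27, 12, 12, 10, 7
The 2 values of 12 occupy positions 4–5 → each gets rank 5.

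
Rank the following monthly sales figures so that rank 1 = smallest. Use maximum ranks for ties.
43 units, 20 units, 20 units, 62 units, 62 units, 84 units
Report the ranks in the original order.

Sorted (ascending): 20, 20, 43, 62, 62, 84
The 2 values of 20 occupy positions 1–2 → each gets rank 2.
The 2 values of 62 occupy positions 4–5 → each gets rank 5.

3, 2, 2, 5, 5, 6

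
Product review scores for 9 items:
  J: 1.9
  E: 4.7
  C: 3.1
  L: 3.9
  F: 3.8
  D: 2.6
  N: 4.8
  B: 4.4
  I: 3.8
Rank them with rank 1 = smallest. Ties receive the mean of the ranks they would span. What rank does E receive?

8

Sorted (ascending): 1.9, 2.6, 3.1, 3.8, 3.8, 3.9, 4.4, 4.7, 4.8
The 2 values of 3.8 occupy positions 4–5 → average rank (4+5)/2 = 4.5.
E has value 4.7 → rank 8.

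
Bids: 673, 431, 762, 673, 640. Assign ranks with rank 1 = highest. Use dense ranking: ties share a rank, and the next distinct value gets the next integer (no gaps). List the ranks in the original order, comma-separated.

2, 4, 1, 2, 3

Sorted (descending): 762, 673, 673, 640, 431
The 2 values of 673 share dense rank 2.
Remaining distinct values take the next consecutive integers.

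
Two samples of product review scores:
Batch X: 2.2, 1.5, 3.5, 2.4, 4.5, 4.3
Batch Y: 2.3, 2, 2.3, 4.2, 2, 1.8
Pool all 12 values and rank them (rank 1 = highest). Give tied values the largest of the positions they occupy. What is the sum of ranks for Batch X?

32

Sorted (descending): 4.5, 4.3, 4.2, 3.5, 2.4, 2.3, 2.3, 2.2, 2, 2, 1.8, 1.5
The 2 values of 2.3 occupy positions 6–7 → each gets rank 7.
The 2 values of 2 occupy positions 9–10 → each gets rank 10.
Batch X values → pooled ranks: 2.2→8, 1.5→12, 3.5→4, 2.4→5, 4.5→1, 4.3→2
Rank sum = 8 + 12 + 4 + 5 + 1 + 2 = 32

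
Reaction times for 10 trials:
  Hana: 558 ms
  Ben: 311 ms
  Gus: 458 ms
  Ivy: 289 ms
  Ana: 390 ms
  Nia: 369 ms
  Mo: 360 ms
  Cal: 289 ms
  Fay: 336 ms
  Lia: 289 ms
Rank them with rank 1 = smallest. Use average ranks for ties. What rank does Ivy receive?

Sorted (ascending): 289, 289, 289, 311, 336, 360, 369, 390, 458, 558
The 3 values of 289 occupy positions 1–3 → average rank 2.
Ivy has value 289 ms → rank 2.

2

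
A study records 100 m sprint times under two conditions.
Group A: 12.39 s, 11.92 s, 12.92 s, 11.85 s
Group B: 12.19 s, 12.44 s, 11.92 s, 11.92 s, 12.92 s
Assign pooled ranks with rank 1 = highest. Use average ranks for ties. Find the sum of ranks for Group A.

21.5

Sorted (descending): 12.92, 12.92, 12.44, 12.39, 12.19, 11.92, 11.92, 11.92, 11.85
The 2 values of 12.92 occupy positions 1–2 → average rank (1+2)/2 = 1.5.
The 3 values of 11.92 occupy positions 6–8 → average rank 7.
Group A values → pooled ranks: 12.39→4, 11.92→7, 12.92→1.5, 11.85→9
Rank sum = 4 + 7 + 1.5 + 9 = 21.5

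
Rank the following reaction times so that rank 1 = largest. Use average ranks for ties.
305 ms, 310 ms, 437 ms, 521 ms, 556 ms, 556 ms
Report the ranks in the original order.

6, 5, 4, 3, 1.5, 1.5

Sorted (descending): 556, 556, 521, 437, 310, 305
The 2 values of 556 occupy positions 1–2 → average rank (1+2)/2 = 1.5.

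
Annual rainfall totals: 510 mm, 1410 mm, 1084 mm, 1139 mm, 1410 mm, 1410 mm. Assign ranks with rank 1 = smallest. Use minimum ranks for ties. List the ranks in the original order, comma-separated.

Sorted (ascending): 510, 1084, 1139, 1410, 1410, 1410
The 3 values of 1410 occupy positions 4–6 → each gets rank 4.

1, 4, 2, 3, 4, 4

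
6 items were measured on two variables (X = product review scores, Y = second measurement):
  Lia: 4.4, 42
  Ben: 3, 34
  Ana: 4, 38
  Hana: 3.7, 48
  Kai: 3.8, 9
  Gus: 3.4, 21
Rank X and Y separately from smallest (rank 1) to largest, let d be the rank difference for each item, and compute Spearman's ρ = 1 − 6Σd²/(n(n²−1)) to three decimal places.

Ranks of variable 1: 6, 1, 5, 3, 4, 2
Ranks of variable 2: 5, 3, 4, 6, 1, 2
d = r₁ − r₂: 1, -2, 1, -3, 3, 0
d²: 1, 4, 1, 9, 9, 0; Σd² = 24
ρ = 1 − 6·24/(6·35) = 1 − 144/210 = 0.314

0.314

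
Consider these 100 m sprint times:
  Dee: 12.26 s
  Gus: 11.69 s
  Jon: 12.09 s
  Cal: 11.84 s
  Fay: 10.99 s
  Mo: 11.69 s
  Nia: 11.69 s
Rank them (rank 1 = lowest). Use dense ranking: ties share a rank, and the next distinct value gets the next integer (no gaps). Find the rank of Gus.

2

Sorted (ascending): 10.99, 11.69, 11.69, 11.69, 11.84, 12.09, 12.26
The 3 values of 11.69 share dense rank 2.
Remaining distinct values take the next consecutive integers.
Gus has value 11.69 s → rank 2.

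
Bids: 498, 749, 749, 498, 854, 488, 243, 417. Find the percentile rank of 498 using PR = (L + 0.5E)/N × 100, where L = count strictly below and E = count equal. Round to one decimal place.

50.0

N = 8.
Strictly below 498: 3. Equal to 498: 2.
PR = (3 + 0.5·2)/8 × 100 = 50.0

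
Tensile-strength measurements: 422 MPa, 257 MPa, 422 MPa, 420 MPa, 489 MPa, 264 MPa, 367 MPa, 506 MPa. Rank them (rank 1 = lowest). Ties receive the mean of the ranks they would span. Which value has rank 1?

Sorted (ascending): 257, 264, 367, 420, 422, 422, 489, 506
The 2 values of 422 occupy positions 5–6 → average rank (5+6)/2 = 5.5.
Rank 1 → value 257.

257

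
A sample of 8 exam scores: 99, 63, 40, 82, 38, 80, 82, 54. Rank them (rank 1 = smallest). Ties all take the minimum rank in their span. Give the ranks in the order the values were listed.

Sorted (ascending): 38, 40, 54, 63, 80, 82, 82, 99
The 2 values of 82 occupy positions 6–7 → each gets rank 6.

8, 4, 2, 6, 1, 5, 6, 3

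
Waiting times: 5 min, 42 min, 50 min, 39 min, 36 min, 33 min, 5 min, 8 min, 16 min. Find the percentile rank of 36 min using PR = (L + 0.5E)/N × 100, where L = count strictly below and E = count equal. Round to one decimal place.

N = 9.
Strictly below 36: 5. Equal to 36: 1.
PR = (5 + 0.5·1)/9 × 100 = 61.1

61.1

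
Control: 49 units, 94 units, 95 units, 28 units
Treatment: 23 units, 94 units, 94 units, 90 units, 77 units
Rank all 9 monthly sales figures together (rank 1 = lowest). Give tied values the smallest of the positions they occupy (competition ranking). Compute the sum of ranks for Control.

20

Sorted (ascending): 23, 28, 49, 77, 90, 94, 94, 94, 95
The 3 values of 94 occupy positions 6–8 → each gets rank 6.
Control values → pooled ranks: 49→3, 94→6, 95→9, 28→2
Rank sum = 3 + 6 + 9 + 2 = 20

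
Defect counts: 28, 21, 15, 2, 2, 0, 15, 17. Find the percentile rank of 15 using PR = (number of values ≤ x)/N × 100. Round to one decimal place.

N = 8.
Strictly below 15: 3. Equal to 15: 2.
PR = 5/8 × 100 = 62.5

62.5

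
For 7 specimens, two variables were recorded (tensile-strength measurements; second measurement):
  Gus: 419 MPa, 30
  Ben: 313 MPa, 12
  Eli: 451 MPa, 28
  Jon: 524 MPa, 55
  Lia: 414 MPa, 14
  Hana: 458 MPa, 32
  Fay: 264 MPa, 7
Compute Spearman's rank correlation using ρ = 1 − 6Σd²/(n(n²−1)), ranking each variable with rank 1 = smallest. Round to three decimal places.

Ranks of variable 1: 4, 2, 5, 7, 3, 6, 1
Ranks of variable 2: 5, 2, 4, 7, 3, 6, 1
d = r₁ − r₂: -1, 0, 1, 0, 0, 0, 0
d²: 1, 0, 1, 0, 0, 0, 0; Σd² = 2
ρ = 1 − 6·2/(7·48) = 1 − 12/336 = 0.964

0.964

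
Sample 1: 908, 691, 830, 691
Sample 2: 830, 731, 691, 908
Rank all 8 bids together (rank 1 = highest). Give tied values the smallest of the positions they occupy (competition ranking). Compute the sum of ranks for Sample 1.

Sorted (descending): 908, 908, 830, 830, 731, 691, 691, 691
The 2 values of 908 occupy positions 1–2 → each gets rank 1.
The 2 values of 830 occupy positions 3–4 → each gets rank 3.
The 3 values of 691 occupy positions 6–8 → each gets rank 6.
Sample 1 values → pooled ranks: 908→1, 691→6, 830→3, 691→6
Rank sum = 1 + 6 + 3 + 6 = 16

16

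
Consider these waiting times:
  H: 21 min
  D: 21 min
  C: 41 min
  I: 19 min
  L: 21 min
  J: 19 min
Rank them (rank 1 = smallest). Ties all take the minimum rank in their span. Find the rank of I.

1

Sorted (ascending): 19, 19, 21, 21, 21, 41
The 2 values of 19 occupy positions 1–2 → each gets rank 1.
The 3 values of 21 occupy positions 3–5 → each gets rank 3.
I has value 19 min → rank 1.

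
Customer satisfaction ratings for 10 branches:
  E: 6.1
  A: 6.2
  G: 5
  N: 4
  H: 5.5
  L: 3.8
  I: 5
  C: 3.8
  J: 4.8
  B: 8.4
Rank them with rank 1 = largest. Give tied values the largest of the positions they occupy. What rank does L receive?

10

Sorted (descending): 8.4, 6.2, 6.1, 5.5, 5, 5, 4.8, 4, 3.8, 3.8
The 2 values of 5 occupy positions 5–6 → each gets rank 6.
The 2 values of 3.8 occupy positions 9–10 → each gets rank 10.
L has value 3.8 → rank 10.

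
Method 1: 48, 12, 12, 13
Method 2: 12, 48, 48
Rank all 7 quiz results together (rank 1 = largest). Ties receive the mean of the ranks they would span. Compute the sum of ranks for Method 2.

Sorted (descending): 48, 48, 48, 13, 12, 12, 12
The 3 values of 48 occupy positions 1–3 → average rank 2.
The 3 values of 12 occupy positions 5–7 → average rank 6.
Method 2 values → pooled ranks: 12→6, 48→2, 48→2
Rank sum = 6 + 2 + 2 = 10

10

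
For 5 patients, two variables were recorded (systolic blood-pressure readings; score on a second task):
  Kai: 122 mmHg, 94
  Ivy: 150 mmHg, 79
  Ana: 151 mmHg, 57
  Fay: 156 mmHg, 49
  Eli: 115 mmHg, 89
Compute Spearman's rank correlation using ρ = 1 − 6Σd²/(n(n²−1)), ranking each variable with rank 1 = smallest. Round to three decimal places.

Ranks of variable 1: 2, 3, 4, 5, 1
Ranks of variable 2: 5, 3, 2, 1, 4
d = r₁ − r₂: -3, 0, 2, 4, -3
d²: 9, 0, 4, 16, 9; Σd² = 38
ρ = 1 − 6·38/(5·24) = 1 − 228/120 = -0.900

-0.900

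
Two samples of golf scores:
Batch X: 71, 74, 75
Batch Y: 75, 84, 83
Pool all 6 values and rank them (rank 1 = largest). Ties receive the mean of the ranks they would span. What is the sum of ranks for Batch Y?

Sorted (descending): 84, 83, 75, 75, 74, 71
The 2 values of 75 occupy positions 3–4 → average rank (3+4)/2 = 3.5.
Batch Y values → pooled ranks: 75→3.5, 84→1, 83→2
Rank sum = 3.5 + 1 + 2 = 6.5

6.5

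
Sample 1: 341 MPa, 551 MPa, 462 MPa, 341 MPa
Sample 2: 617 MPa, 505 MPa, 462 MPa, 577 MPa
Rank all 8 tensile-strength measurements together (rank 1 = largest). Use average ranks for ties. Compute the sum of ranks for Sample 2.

12.5

Sorted (descending): 617, 577, 551, 505, 462, 462, 341, 341
The 2 values of 462 occupy positions 5–6 → average rank (5+6)/2 = 5.5.
The 2 values of 341 occupy positions 7–8 → average rank (7+8)/2 = 7.5.
Sample 2 values → pooled ranks: 617→1, 505→4, 462→5.5, 577→2
Rank sum = 1 + 4 + 5.5 + 2 = 12.5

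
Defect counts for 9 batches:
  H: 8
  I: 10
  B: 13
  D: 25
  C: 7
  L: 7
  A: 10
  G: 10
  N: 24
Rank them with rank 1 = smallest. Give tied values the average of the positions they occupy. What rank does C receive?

Sorted (ascending): 7, 7, 8, 10, 10, 10, 13, 24, 25
The 2 values of 7 occupy positions 1–2 → average rank (1+2)/2 = 1.5.
The 3 values of 10 occupy positions 4–6 → average rank 5.
C has value 7 → rank 1.5.

1.5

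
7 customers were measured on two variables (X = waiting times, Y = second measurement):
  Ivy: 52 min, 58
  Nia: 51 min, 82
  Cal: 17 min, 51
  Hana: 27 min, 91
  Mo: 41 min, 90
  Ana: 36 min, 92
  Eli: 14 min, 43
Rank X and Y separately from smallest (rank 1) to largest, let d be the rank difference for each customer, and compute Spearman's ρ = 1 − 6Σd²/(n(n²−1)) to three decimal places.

0.321

Ranks of variable 1: 7, 6, 2, 3, 5, 4, 1
Ranks of variable 2: 3, 4, 2, 6, 5, 7, 1
d = r₁ − r₂: 4, 2, 0, -3, 0, -3, 0
d²: 16, 4, 0, 9, 0, 9, 0; Σd² = 38
ρ = 1 − 6·38/(7·48) = 1 − 228/336 = 0.321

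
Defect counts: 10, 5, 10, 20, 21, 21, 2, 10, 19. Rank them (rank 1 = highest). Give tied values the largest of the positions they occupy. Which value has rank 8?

Sorted (descending): 21, 21, 20, 19, 10, 10, 10, 5, 2
The 2 values of 21 occupy positions 1–2 → each gets rank 2.
The 3 values of 10 occupy positions 5–7 → each gets rank 7.
Rank 8 → value 5.

5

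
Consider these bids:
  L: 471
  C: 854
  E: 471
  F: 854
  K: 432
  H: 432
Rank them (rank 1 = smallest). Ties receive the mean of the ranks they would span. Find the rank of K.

Sorted (ascending): 432, 432, 471, 471, 854, 854
The 2 values of 432 occupy positions 1–2 → average rank (1+2)/2 = 1.5.
The 2 values of 471 occupy positions 3–4 → average rank (3+4)/2 = 3.5.
The 2 values of 854 occupy positions 5–6 → average rank (5+6)/2 = 5.5.
K has value 432 → rank 1.5.

1.5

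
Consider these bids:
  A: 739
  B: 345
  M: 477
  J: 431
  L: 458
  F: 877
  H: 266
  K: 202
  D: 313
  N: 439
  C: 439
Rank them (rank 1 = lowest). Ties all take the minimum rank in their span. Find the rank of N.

6

Sorted (ascending): 202, 266, 313, 345, 431, 439, 439, 458, 477, 739, 877
The 2 values of 439 occupy positions 6–7 → each gets rank 6.
N has value 439 → rank 6.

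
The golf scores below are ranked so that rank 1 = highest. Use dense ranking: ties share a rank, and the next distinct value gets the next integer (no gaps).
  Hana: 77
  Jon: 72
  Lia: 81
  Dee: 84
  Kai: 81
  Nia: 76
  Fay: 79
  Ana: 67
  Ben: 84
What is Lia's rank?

2

Sorted (descending): 84, 84, 81, 81, 79, 77, 76, 72, 67
The 2 values of 84 share dense rank 1.
The 2 values of 81 share dense rank 2.
Remaining distinct values take the next consecutive integers.
Lia has value 81 → rank 2.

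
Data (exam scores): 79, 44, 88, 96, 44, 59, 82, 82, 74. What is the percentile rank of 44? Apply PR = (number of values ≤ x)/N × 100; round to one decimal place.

22.2

N = 9.
Strictly below 44: 0. Equal to 44: 2.
PR = 2/9 × 100 = 22.2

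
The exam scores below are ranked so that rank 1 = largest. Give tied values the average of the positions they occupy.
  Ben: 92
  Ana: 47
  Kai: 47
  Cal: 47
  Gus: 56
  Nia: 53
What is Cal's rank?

Sorted (descending): 92, 56, 53, 47, 47, 47
The 3 values of 47 occupy positions 4–6 → average rank 5.
Cal has value 47 → rank 5.

5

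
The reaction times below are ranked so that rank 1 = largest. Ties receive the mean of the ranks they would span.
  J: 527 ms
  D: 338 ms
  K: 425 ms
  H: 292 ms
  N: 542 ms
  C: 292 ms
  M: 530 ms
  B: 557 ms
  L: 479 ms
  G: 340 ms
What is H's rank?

9.5

Sorted (descending): 557, 542, 530, 527, 479, 425, 340, 338, 292, 292
The 2 values of 292 occupy positions 9–10 → average rank (9+10)/2 = 9.5.
H has value 292 ms → rank 9.5.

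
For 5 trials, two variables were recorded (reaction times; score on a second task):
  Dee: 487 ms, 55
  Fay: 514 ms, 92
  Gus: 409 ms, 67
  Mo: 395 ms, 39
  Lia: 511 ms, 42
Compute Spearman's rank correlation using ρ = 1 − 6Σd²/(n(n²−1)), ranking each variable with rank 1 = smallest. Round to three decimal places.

0.600

Ranks of variable 1: 3, 5, 2, 1, 4
Ranks of variable 2: 3, 5, 4, 1, 2
d = r₁ − r₂: 0, 0, -2, 0, 2
d²: 0, 0, 4, 0, 4; Σd² = 8
ρ = 1 − 6·8/(5·24) = 1 − 48/120 = 0.600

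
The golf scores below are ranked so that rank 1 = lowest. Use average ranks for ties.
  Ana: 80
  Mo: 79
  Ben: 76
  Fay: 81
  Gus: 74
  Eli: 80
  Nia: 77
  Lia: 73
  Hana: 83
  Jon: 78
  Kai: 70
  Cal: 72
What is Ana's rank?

9.5

Sorted (ascending): 70, 72, 73, 74, 76, 77, 78, 79, 80, 80, 81, 83
The 2 values of 80 occupy positions 9–10 → average rank (9+10)/2 = 9.5.
Ana has value 80 → rank 9.5.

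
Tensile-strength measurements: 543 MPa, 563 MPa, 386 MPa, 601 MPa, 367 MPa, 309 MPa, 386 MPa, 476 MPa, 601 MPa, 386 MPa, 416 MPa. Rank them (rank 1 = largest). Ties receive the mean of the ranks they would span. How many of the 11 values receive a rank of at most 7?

6

Sorted (descending): 601, 601, 563, 543, 476, 416, 386, 386, 386, 367, 309
The 2 values of 601 occupy positions 1–2 → average rank (1+2)/2 = 1.5.
The 3 values of 386 occupy positions 7–9 → average rank 8.
Ranks ≤ 7: {1.5, 1.5, 3, 4, 5, 6} → 6 values.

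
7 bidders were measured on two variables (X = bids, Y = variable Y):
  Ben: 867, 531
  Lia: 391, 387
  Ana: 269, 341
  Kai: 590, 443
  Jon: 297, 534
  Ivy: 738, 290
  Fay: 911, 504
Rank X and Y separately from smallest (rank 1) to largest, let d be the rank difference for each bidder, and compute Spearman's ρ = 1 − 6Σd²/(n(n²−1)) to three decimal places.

0.179

Ranks of variable 1: 6, 3, 1, 4, 2, 5, 7
Ranks of variable 2: 6, 3, 2, 4, 7, 1, 5
d = r₁ − r₂: 0, 0, -1, 0, -5, 4, 2
d²: 0, 0, 1, 0, 25, 16, 4; Σd² = 46
ρ = 1 − 6·46/(7·48) = 1 − 276/336 = 0.179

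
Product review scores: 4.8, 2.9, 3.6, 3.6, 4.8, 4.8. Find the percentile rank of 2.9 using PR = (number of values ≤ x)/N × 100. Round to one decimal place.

N = 6.
Strictly below 2.9: 0. Equal to 2.9: 1.
PR = 1/6 × 100 = 16.7

16.7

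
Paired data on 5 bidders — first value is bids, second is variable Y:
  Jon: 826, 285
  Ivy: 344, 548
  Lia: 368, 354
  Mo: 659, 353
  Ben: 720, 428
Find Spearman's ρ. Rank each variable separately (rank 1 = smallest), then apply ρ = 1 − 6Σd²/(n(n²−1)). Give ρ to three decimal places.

Ranks of variable 1: 5, 1, 2, 3, 4
Ranks of variable 2: 1, 5, 3, 2, 4
d = r₁ − r₂: 4, -4, -1, 1, 0
d²: 16, 16, 1, 1, 0; Σd² = 34
ρ = 1 − 6·34/(5·24) = 1 − 204/120 = -0.700

-0.700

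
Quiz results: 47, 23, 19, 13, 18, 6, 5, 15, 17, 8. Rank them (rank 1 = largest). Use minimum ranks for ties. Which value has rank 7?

Sorted (descending): 47, 23, 19, 18, 17, 15, 13, 8, 6, 5
No ties — each value takes its position as its rank.
Rank 7 → value 13.

13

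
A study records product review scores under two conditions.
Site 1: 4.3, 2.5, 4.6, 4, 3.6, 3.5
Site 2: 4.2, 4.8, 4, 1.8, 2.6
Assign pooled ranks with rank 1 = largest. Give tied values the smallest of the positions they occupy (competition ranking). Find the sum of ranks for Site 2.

Sorted (descending): 4.8, 4.6, 4.3, 4.2, 4, 4, 3.6, 3.5, 2.6, 2.5, 1.8
The 2 values of 4 occupy positions 5–6 → each gets rank 5.
Site 2 values → pooled ranks: 4.2→4, 4.8→1, 4→5, 1.8→11, 2.6→9
Rank sum = 4 + 1 + 5 + 11 + 9 = 30

30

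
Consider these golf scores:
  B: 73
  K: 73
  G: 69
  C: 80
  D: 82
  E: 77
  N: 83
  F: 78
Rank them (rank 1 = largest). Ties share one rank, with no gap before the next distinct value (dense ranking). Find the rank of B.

6

Sorted (descending): 83, 82, 80, 78, 77, 73, 73, 69
The 2 values of 73 share dense rank 6.
Remaining distinct values take the next consecutive integers.
B has value 73 → rank 6.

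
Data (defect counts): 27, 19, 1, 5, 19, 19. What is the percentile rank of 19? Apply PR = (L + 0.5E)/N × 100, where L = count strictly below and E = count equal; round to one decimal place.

58.3

N = 6.
Strictly below 19: 2. Equal to 19: 3.
PR = (2 + 0.5·3)/6 × 100 = 58.3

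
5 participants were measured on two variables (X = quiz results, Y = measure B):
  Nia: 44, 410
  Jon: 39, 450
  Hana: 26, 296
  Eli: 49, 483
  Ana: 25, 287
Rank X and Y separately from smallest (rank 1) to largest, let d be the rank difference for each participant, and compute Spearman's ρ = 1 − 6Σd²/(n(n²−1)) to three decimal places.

0.900

Ranks of variable 1: 4, 3, 2, 5, 1
Ranks of variable 2: 3, 4, 2, 5, 1
d = r₁ − r₂: 1, -1, 0, 0, 0
d²: 1, 1, 0, 0, 0; Σd² = 2
ρ = 1 − 6·2/(5·24) = 1 − 12/120 = 0.900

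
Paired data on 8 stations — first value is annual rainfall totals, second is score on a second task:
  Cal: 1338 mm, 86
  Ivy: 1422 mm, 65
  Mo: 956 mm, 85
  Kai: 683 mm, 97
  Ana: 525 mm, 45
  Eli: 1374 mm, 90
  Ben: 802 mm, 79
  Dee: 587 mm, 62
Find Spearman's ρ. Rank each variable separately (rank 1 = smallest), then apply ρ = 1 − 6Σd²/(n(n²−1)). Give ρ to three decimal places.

Ranks of variable 1: 6, 8, 5, 3, 1, 7, 4, 2
Ranks of variable 2: 6, 3, 5, 8, 1, 7, 4, 2
d = r₁ − r₂: 0, 5, 0, -5, 0, 0, 0, 0
d²: 0, 25, 0, 25, 0, 0, 0, 0; Σd² = 50
ρ = 1 − 6·50/(8·63) = 1 − 300/504 = 0.405

0.405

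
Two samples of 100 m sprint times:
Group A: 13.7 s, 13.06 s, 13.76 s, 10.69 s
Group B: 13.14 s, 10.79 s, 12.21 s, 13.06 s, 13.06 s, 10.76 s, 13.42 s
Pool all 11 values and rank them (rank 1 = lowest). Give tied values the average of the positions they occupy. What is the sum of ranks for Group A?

28

Sorted (ascending): 10.69, 10.76, 10.79, 12.21, 13.06, 13.06, 13.06, 13.14, 13.42, 13.7, 13.76
The 3 values of 13.06 occupy positions 5–7 → average rank 6.
Group A values → pooled ranks: 13.7→10, 13.06→6, 13.76→11, 10.69→1
Rank sum = 10 + 6 + 11 + 1 = 28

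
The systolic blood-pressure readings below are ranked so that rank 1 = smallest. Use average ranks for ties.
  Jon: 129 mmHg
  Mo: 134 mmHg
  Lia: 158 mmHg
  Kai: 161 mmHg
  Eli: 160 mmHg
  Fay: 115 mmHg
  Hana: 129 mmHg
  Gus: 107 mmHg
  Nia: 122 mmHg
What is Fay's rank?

Sorted (ascending): 107, 115, 122, 129, 129, 134, 158, 160, 161
The 2 values of 129 occupy positions 4–5 → average rank (4+5)/2 = 4.5.
Fay has value 115 mmHg → rank 2.

2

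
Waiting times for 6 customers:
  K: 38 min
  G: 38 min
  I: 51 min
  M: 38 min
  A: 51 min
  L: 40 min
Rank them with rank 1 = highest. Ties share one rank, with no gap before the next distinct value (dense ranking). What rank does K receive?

3

Sorted (descending): 51, 51, 40, 38, 38, 38
The 2 values of 51 share dense rank 1.
The 3 values of 38 share dense rank 3.
Remaining distinct values take the next consecutive integers.
K has value 38 min → rank 3.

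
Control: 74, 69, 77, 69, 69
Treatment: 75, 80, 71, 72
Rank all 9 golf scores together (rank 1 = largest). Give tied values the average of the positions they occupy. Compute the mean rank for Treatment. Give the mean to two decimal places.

3.75

Sorted (descending): 80, 77, 75, 74, 72, 71, 69, 69, 69
The 3 values of 69 occupy positions 7–9 → average rank 8.
Treatment values → pooled ranks: 75→3, 80→1, 71→6, 72→5
Mean rank = (3 + 1 + 6 + 5) / 4 = 3.75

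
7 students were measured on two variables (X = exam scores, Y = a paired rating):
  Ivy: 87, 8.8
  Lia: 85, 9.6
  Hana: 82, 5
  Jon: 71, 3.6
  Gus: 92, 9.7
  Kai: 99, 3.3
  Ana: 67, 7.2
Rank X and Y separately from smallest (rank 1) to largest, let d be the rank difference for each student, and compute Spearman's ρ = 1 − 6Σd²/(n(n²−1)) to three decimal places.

Ranks of variable 1: 5, 4, 3, 2, 6, 7, 1
Ranks of variable 2: 5, 6, 3, 2, 7, 1, 4
d = r₁ − r₂: 0, -2, 0, 0, -1, 6, -3
d²: 0, 4, 0, 0, 1, 36, 9; Σd² = 50
ρ = 1 − 6·50/(7·48) = 1 − 300/336 = 0.107

0.107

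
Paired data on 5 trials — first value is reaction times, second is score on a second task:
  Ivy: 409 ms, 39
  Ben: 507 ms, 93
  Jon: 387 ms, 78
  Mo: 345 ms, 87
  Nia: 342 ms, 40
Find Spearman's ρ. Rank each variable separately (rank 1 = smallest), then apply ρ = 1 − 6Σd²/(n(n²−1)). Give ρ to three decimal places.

0.300

Ranks of variable 1: 4, 5, 3, 2, 1
Ranks of variable 2: 1, 5, 3, 4, 2
d = r₁ − r₂: 3, 0, 0, -2, -1
d²: 9, 0, 0, 4, 1; Σd² = 14
ρ = 1 − 6·14/(5·24) = 1 − 84/120 = 0.300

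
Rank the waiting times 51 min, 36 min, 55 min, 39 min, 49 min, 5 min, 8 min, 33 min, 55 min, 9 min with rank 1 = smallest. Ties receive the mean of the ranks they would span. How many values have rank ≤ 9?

8

Sorted (ascending): 5, 8, 9, 33, 36, 39, 49, 51, 55, 55
The 2 values of 55 occupy positions 9–10 → average rank (9+10)/2 = 9.5.
Ranks ≤ 9: {1, 2, 3, 4, 5, 6, 7, 8} → 8 values.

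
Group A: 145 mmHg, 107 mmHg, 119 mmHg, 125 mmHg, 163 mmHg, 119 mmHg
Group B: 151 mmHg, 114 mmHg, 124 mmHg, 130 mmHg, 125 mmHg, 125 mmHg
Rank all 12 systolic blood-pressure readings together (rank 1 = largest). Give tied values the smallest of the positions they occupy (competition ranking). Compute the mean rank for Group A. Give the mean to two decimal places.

Sorted (descending): 163, 151, 145, 130, 125, 125, 125, 124, 119, 119, 114, 107
The 3 values of 125 occupy positions 5–7 → each gets rank 5.
The 2 values of 119 occupy positions 9–10 → each gets rank 9.
Group A values → pooled ranks: 145→3, 107→12, 119→9, 125→5, 163→1, 119→9
Mean rank = (3 + 12 + 9 + 5 + 1 + 9) / 6 = 6.50

6.50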